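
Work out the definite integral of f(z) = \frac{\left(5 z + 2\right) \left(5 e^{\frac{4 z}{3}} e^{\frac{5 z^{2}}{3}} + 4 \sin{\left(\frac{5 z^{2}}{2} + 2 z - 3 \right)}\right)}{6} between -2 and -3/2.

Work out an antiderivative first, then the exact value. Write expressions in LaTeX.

Any candidate F(z) must reproduce f(z) exactly when differentiated.
F(z) = \frac{15 e^{\frac{5 z^{2}}{3} + \frac{4 z}{3}} - 8 \cos{\left(\frac{5 z^{2}}{2} + 2 z - 3 \right)}}{12} is an antiderivative of f.
Check: d/dz[\frac{15 e^{\frac{5 z^{2}}{3} + \frac{4 z}{3}} - 8 \cos{\left(\frac{5 z^{2}}{2} + 2 z - 3 \right)}}{12}] = \frac{25 z e^{\frac{4 z}{3}} e^{\frac{5 z^{2}}{3}}}{6} + \frac{10 z \sin{\left(\frac{5 z^{2}}{2} + 2 z - 3 \right)}}{3} + \frac{5 e^{\frac{4 z}{3}} e^{\frac{5 z^{2}}{3}}}{3} + \frac{4 \sin{\left(\frac{5 z^{2}}{2} + 2 z - 3 \right)}}{3}, which equals f(z).
F(-3/2) = - \frac{2 \cos{\left(\frac{3}{8} \right)}}{3} + \frac{5 e^{\frac{7}{4}}}{4}; F(-2) = - \frac{2 \cos{\left(3 \right)}}{3} + \frac{5 e^{4}}{4}.
Integral = F(-3/2) - F(-2) = - \frac{5 e^{4}}{4} + \frac{2 \cos{\left(3 \right)}}{3} - \frac{2 \cos{\left(\frac{3}{8} \right)}}{3} + \frac{5 e^{\frac{7}{4}}}{4}.

Antiderivative: F(z) = \frac{15 e^{\frac{5 z^{2}}{3} + \frac{4 z}{3}} - 8 \cos{\left(\frac{5 z^{2}}{2} + 2 z - 3 \right)}}{12}; value = - \frac{5 e^{4}}{4} + \frac{2 \cos{\left(3 \right)}}{3} - \frac{2 \cos{\left(\frac{3}{8} \right)}}{3} + \frac{5 e^{\frac{7}{4}}}{4}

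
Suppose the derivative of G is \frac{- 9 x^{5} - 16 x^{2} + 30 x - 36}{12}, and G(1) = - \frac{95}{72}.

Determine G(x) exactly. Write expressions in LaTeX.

G(x) = - \frac{x^{6}}{8} - \frac{4 x^{3}}{9} + \frac{5 x^{2}}{4} - 3 x + 1

The proposed G(x) is checked by its d/dx: the result must match the given G'(x).
A general antiderivative is - \frac{x^{6}}{8} - \frac{4 x^{3}}{9} + \frac{5 x^{2}}{4} - 3 x + C.
The condition gives C = - \frac{95}{72} - (- \frac{167}{72}) = 1.
So G(x) = - \frac{x^{6}}{8} - \frac{4 x^{3}}{9} + \frac{5 x^{2}}{4} - 3 x + 1.
Check: d/dx[- \frac{x^{6}}{8} - \frac{4 x^{3}}{9} + \frac{5 x^{2}}{4} - 3 x + 1] = - \frac{3 x^{5}}{4} - \frac{4 x^{2}}{3} + \frac{5 x}{2} - 3, which equals G'(x).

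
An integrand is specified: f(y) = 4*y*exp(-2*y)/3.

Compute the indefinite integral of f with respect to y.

F(y) = (-2*y - 1)*exp(-2*y)/3 + C

f has the shape u'v + uv' for u = -2*y/3 - 1/3 and v = exp(-2*y) — it is the derivative of the product u*v.
Check: d/dy[(-2*y - 1)*exp(-2*y)/3] = 4*y*exp(-2*y)/3 = f(y).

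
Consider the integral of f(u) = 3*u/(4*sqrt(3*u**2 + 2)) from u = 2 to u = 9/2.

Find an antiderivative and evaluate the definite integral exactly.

Antiderivative: F(u) = sqrt(3*u**2 + 2)/4; value = -sqrt(14)/4 + sqrt(251)/8

f matches the chain-rule pattern g'(h)*h' with inner function h(u) = 3*u**2 + 2; substituting w = h(u) collapses the integral.
F(u) = sqrt(3*u**2 + 2)/4 is an antiderivative of f.
Check: d/du[sqrt(3*u**2 + 2)/4] = 3*u/(4*sqrt(3*u**2 + 2)) = f(u).
F(9/2) = sqrt(251)/8; F(2) = sqrt(14)/4.
Integral = F(9/2) - F(2) = -sqrt(14)/4 + sqrt(251)/8.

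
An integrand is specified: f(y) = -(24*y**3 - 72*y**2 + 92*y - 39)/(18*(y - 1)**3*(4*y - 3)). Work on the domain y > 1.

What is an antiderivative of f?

A candidate is checked by its d/dy: the result must match f(y).
Check: d/dy[-log(4*y - 3)/3 + 5/(36*y**2 - 72*y + 36)] = (-24*y**3 + 72*y**2 - 92*y + 39)/(72*y**4 - 270*y**3 + 378*y**2 - 234*y + 54), which equals f(y).

An antiderivative is F(y) = -log(4*y - 3)/3 + 5/(36*y**2 - 72*y + 36).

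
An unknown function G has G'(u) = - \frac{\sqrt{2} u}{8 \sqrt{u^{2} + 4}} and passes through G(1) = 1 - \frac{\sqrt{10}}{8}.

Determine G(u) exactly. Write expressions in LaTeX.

G(u) = \frac{\sqrt{2} \left(- \sqrt{u^{2} + 4} + 4 \sqrt{2}\right)}{8}

G'(u) matches the chain-rule pattern g'(h)*h' with inner function h(u) = \frac{u^{2}}{2} + 2; substituting w = h(u) collapses the integral.
A general antiderivative is - \frac{\sqrt{\frac{u^{2}}{2} + 2}}{4} + C.
The condition gives C = 1 - \frac{\sqrt{10}}{8} - (- \frac{\sqrt{10}}{8}) = 1.
So G(u) = \frac{\sqrt{2} \left(- \sqrt{u^{2} + 4} + 4 \sqrt{2}\right)}{8}.
Check: d/du[\frac{\sqrt{2} \left(- \sqrt{u^{2} + 4} + 4 \sqrt{2}\right)}{8}] = - \frac{\sqrt{2} u}{8 \sqrt{u^{2} + 4}} = G'(u).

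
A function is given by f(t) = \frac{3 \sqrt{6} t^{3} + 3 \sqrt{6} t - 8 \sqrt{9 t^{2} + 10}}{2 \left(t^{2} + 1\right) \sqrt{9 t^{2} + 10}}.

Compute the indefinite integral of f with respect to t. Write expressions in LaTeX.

Any candidate F(t) must reproduce f(t) exactly when differentiated.
Check: d/dt[\sqrt{\frac{3 t^{2}}{2} + \frac{5}{3}} - 4 \operatorname{atan}{\left(t \right)}] = \frac{3 \sqrt{6} t^{3} + 3 \sqrt{6} t - 8 \sqrt{9 t^{2} + 10}}{2 t^{2} \sqrt{9 t^{2} + 10} + 2 \sqrt{9 t^{2} + 10}}, which equals f(t).

F(t) = \sqrt{\frac{3 t^{2}}{2} + \frac{5}{3}} - 4 \operatorname{atan}{\left(t \right)} + C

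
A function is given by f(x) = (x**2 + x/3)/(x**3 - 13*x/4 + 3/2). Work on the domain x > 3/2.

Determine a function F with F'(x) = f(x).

An antiderivative is F(x) = 11*log(x - 3/2)/14 - log(x - 1/2)/6 + 8*log(x + 2)/21.

Factor the denominator (3*(x + 2)*(2*x - 3)*(2*x - 1)) and decompose: f = -1/(3*(2*x - 1)) + 11/(7*(2*x - 3)) + 8/(21*(x + 2)); each piece integrates to a log, atan, or power term.
Check: d/dx[11*log(x - 3/2)/14 - log(x - 1/2)/6 + 8*log(x + 2)/21] = (12*x**2 + 4*x)/(12*x**3 - 39*x + 18), which equals f(x).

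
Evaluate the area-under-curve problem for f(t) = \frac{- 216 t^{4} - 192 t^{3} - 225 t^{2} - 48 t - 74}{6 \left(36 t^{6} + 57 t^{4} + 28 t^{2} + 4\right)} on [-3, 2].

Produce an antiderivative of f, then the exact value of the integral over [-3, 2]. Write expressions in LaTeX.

Whatever form F(t) takes, F'(t) = f(t) is non-negotiable.
F(t) = - \frac{30 t^{2} \operatorname{atan}{\left(2 t \right)} - 3 t + 20 \operatorname{atan}{\left(2 t \right)} - 8}{6 \left(3 t^{2} + 2\right)} is an antiderivative of f.
Check: d/dt[- \frac{30 t^{2} \operatorname{atan}{\left(2 t \right)} - 3 t + 20 \operatorname{atan}{\left(2 t \right)} - 8}{6 \left(3 t^{2} + 2\right)}] = \frac{- 216 t^{4} - 192 t^{3} - 225 t^{2} - 48 t - 74}{216 t^{6} + 342 t^{4} + 168 t^{2} + 24}, which equals f(t).
F(2) = \frac{1}{6} - \frac{5 \operatorname{atan}{\left(4 \right)}}{3}; F(-3) = - \frac{1}{174} + \frac{5 \operatorname{atan}{\left(6 \right)}}{3}.
Integral = F(2) - F(-3) = - \frac{5 \operatorname{atan}{\left(6 \right)}}{3} - \frac{5 \operatorname{atan}{\left(4 \right)}}{3} + \frac{5}{29}.

Antiderivative: F(t) = - \frac{30 t^{2} \operatorname{atan}{\left(2 t \right)} - 3 t + 20 \operatorname{atan}{\left(2 t \right)} - 8}{6 \left(3 t^{2} + 2\right)}; value = - \frac{5 \operatorname{atan}{\left(6 \right)}}{3} - \frac{5 \operatorname{atan}{\left(4 \right)}}{3} + \frac{5}{29}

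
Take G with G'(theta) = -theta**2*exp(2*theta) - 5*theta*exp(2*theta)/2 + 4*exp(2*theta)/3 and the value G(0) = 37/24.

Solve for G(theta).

G'(theta) has the shape u'v + uv' for u = -theta**2/2 - 3*theta/4 + 25/24 and v = exp(2*theta) — it is the derivative of the product u*v.
A general antiderivative is (-12*theta**2 - 18*theta + 25)*exp(2*theta)/24 + C.
The condition gives C = 37/24 - (25/24) = 1/2.
So G(theta) = ((-12*theta**2 - 18*theta + 25)*exp(2*theta) + 12)/24.
Check: d/dtheta[((-12*theta**2 - 18*theta + 25)*exp(2*theta) + 12)/24] = -theta**2*exp(2*theta) - 5*theta*exp(2*theta)/2 + 4*exp(2*theta)/3 = G'(theta).

G(theta) = ((-12*theta**2 - 18*theta + 25)*exp(2*theta) + 12)/24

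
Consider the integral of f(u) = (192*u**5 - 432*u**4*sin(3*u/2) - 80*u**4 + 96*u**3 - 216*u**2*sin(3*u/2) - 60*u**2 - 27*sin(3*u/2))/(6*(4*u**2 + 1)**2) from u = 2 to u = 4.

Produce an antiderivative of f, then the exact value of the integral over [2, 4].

Whatever form F(u) takes, F'(u) = f(u) is non-negotiable.
F(u) = (12*u**4 - 10*u**3 + 36*u**2*cos(3*u/2) + 9*cos(3*u/2))/(3*(4*u**2 + 1)) is an antiderivative of f.
Check: d/du[(12*u**4 - 10*u**3 + 36*u**2*cos(3*u/2) + 9*cos(3*u/2))/(3*(4*u**2 + 1))] = (192*u**5 - 432*u**4*sin(3*u/2) - 80*u**4 + 96*u**3 - 216*u**2*sin(3*u/2) - 60*u**2 - 27*sin(3*u/2))/(96*u**4 + 48*u**2 + 6), which equals f(u).
F(4) = 3*cos(6) + 2432/195; F(2) = 3*cos(3) + 112/51.
Integral = F(4) - F(2) = 3*cos(6) - 3*cos(3) + 34064/3315.

Antiderivative: F(u) = (12*u**4 - 10*u**3 + 36*u**2*cos(3*u/2) + 9*cos(3*u/2))/(3*(4*u**2 + 1)); value = 3*cos(6) - 3*cos(3) + 34064/3315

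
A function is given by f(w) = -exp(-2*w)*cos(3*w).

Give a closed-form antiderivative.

Any candidate F(w) must reproduce f(w) exactly when differentiated.
Check: d/dw[(-3*sin(3*w) + 2*cos(3*w))*exp(-2*w)/13] = -exp(-2*w)*cos(3*w) = f(w).

An antiderivative is F(w) = (-3*sin(3*w) + 2*cos(3*w))*exp(-2*w)/13.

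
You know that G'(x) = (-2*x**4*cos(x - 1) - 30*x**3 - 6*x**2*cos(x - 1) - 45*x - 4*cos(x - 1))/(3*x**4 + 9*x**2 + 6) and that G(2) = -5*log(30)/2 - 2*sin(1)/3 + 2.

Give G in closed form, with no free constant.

G(x) = -5*log(x**4 + 3*x**2 + 2)/2 - 2*sin(x - 1)/3 + 2

Since d/dx undoes antidifferentiation here, G(x) must give back the stated G'(x).
A general antiderivative is -5*log(x**4 + 3*x**2 + 2)/2 - 2*sin(x - 1)/3 + C.
The condition gives C = -5*log(30)/2 - 2*sin(1)/3 + 2 - (-5*log(30)/2 - 2*sin(1)/3) = 2.
So G(x) = -5*log(x**4 + 3*x**2 + 2)/2 - 2*sin(x - 1)/3 + 2.
Check: d/dx[-5*log(x**4 + 3*x**2 + 2)/2 - 2*sin(x - 1)/3 + 2] = (-2*x**4*cos(x - 1) - 30*x**3 - 6*x**2*cos(x - 1) - 45*x - 4*cos(x - 1))/(3*x**4 + 9*x**2 + 6) = G'(x).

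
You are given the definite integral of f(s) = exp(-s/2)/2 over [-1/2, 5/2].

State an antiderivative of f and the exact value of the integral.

Antiderivative: F(s) = -exp(-s/2); value = -exp(-5/4) + exp(1/4)

Any candidate F(s) must reproduce f(s) exactly when differentiated.
F(s) = -exp(-s/2) is an antiderivative of f.
Check: d/ds[-exp(-s/2)] = exp(-s/2)/2 = f(s).
F(5/2) = -exp(-5/4); F(-1/2) = -exp(1/4).
Integral = F(5/2) - F(-1/2) = -exp(-5/4) + exp(1/4).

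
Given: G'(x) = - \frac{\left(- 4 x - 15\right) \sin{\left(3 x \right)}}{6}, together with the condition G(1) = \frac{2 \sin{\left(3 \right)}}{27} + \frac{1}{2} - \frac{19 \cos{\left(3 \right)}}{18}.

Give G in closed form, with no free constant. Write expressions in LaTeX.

A candidate passes only if d/dx[G] lands on the given G'(x) exactly.
A general antiderivative is - \frac{2 x \cos{\left(3 x \right)}}{9} + \frac{2 \sin{\left(3 x \right)}}{27} - \frac{5 \cos{\left(3 x \right)}}{6} + C.
The condition gives C = \frac{2 \sin{\left(3 \right)}}{27} + \frac{1}{2} - \frac{19 \cos{\left(3 \right)}}{18} - (\frac{2 \sin{\left(3 \right)}}{27} - \frac{19 \cos{\left(3 \right)}}{18}) = \frac{1}{2}.
So G(x) = - \frac{12 x \cos{\left(3 x \right)} - 4 \sin{\left(3 x \right)} + 45 \cos{\left(3 x \right)} - 27}{54}.
Check: d/dx[- \frac{12 x \cos{\left(3 x \right)} - 4 \sin{\left(3 x \right)} + 45 \cos{\left(3 x \right)} - 27}{54}] = \frac{2 x \sin{\left(3 x \right)}}{3} + \frac{5 \sin{\left(3 x \right)}}{2}, which equals G'(x).

G(x) = - \frac{12 x \cos{\left(3 x \right)} - 4 \sin{\left(3 x \right)} + 45 \cos{\left(3 x \right)} - 27}{54}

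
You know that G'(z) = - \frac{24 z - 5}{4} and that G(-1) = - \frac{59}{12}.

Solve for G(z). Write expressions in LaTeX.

Whatever form G(z) takes, its d/dz must return the stated G'(z).
A general antiderivative is - 3 z^{2} + \frac{5 z}{4} - \frac{5}{3} + C.
The condition gives C = - \frac{59}{12} - (- \frac{71}{12}) = 1.
So G(z) = - 3 z^{2} + \frac{5 z}{4} - \frac{2}{3}.
Check: d/dz[- 3 z^{2} + \frac{5 z}{4} - \frac{2}{3}] = \frac{5}{4} - 6 z, which equals G'(z).

G(z) = - 3 z^{2} + \frac{5 z}{4} - \frac{2}{3}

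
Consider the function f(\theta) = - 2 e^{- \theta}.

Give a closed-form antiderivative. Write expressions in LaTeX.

An antiderivative is F(\theta) = 2 e^{- \theta}.

An antiderivative F(\theta) passes only if d/d\theta[F] lands on f(\theta) exactly.
Check: d/d\theta[2 e^{- \theta}] = - 2 e^{- \theta} = f(\theta).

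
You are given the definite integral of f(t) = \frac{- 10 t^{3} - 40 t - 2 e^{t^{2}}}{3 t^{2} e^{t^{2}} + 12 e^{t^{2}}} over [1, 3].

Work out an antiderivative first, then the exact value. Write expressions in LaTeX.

Any candidate F(t) must reproduce f(t) exactly when differentiated.
F(t) = - \frac{\operatorname{atan}{\left(\frac{t}{2} \right)}}{3} + \frac{5 e^{- t^{2}}}{3} is an antiderivative of f.
Check: d/dt[- \frac{\operatorname{atan}{\left(\frac{t}{2} \right)}}{3} + \frac{5 e^{- t^{2}}}{3}] = \frac{- 10 t^{3} - 40 t - 2 e^{t^{2}}}{3 t^{2} e^{t^{2}} + 12 e^{t^{2}}} = f(t).
F(3) = - \frac{\operatorname{atan}{\left(\frac{3}{2} \right)}}{3} + \frac{5}{3 e^{9}}; F(1) = - \frac{\operatorname{atan}{\left(\frac{1}{2} \right)}}{3} + \frac{5}{3 e}.
Integral = F(3) - F(1) = - \frac{5}{3 e} - \frac{\operatorname{atan}{\left(\frac{3}{2} \right)}}{3} + \frac{5}{3 e^{9}} + \frac{\operatorname{atan}{\left(\frac{1}{2} \right)}}{3}.

Antiderivative: F(t) = - \frac{\operatorname{atan}{\left(\frac{t}{2} \right)}}{3} + \frac{5 e^{- t^{2}}}{3}; value = - \frac{5}{3 e} - \frac{\operatorname{atan}{\left(\frac{3}{2} \right)}}{3} + \frac{5}{3 e^{9}} + \frac{\operatorname{atan}{\left(\frac{1}{2} \right)}}{3}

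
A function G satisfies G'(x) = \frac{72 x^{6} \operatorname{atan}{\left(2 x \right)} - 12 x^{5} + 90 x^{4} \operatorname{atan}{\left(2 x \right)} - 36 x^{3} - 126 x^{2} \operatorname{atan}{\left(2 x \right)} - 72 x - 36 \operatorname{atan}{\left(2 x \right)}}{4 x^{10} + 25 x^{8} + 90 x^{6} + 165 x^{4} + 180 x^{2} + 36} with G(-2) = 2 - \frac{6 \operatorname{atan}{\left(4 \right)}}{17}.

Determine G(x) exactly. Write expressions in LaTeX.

Check a candidate G(x) by differentiating: d/dx[G] must match the given G'(x).
A general antiderivative is - \frac{2 x \operatorname{atan}{\left(2 x \right)}}{\frac{x^{4}}{3} + x^{2} + 2} + C.
The condition gives C = 2 - \frac{6 \operatorname{atan}{\left(4 \right)}}{17} - (- \frac{6 \operatorname{atan}{\left(4 \right)}}{17}) = 2.
So G(x) = - \frac{2 x \operatorname{atan}{\left(2 x \right)}}{\frac{x^{4}}{3} + x^{2} + 2} + 2.
Check: d/dx[- \frac{2 x \operatorname{atan}{\left(2 x \right)}}{\frac{x^{4}}{3} + x^{2} + 2} + 2] = \frac{72 x^{6} \operatorname{atan}{\left(2 x \right)} - 12 x^{5} + 90 x^{4} \operatorname{atan}{\left(2 x \right)} - 36 x^{3} - 126 x^{2} \operatorname{atan}{\left(2 x \right)} - 72 x - 36 \operatorname{atan}{\left(2 x \right)}}{4 x^{10} + 25 x^{8} + 90 x^{6} + 165 x^{4} + 180 x^{2} + 36} = G'(x).

G(x) = - \frac{2 x \operatorname{atan}{\left(2 x \right)}}{\frac{x^{4}}{3} + x^{2} + 2} + 2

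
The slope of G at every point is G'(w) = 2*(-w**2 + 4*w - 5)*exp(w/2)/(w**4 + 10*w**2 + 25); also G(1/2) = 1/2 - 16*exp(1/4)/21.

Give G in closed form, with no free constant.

G'(w) has the shape u'v + uv' for u = -2/(w**2/2 + 5/2) and v = exp(w/2) — it is the derivative of the product u*v.
A general antiderivative is -2*exp(w/2)/(w**2/2 + 5/2) + C.
The condition gives C = 1/2 - 16*exp(1/4)/21 - (-16*exp(1/4)/21) = 1/2.
So G(w) = 1/2 - 2*exp(w/2)/(w**2/2 + 5/2).
Check: d/dw[1/2 - 2*exp(w/2)/(w**2/2 + 5/2)] = (-2*w**2*exp(w/2) + 8*w*exp(w/2) - 10*exp(w/2))/(w**4 + 10*w**2 + 25), which equals G'(w).

G(w) = 1/2 - 2*exp(w/2)/(w**2/2 + 5/2)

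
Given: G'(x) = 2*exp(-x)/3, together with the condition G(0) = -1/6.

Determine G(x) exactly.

For G(x) to be correct, d/dx[G] must agree with the stated G'(x) identically.
A general antiderivative is -2*exp(-x)/3 + C.
The condition gives C = -1/6 - (-2/3) = 1/2.
So G(x) = 1/2 - 2*exp(-x)/3.
Check: d/dx[1/2 - 2*exp(-x)/3] = 2*exp(-x)/3 = G'(x).

G(x) = 1/2 - 2*exp(-x)/3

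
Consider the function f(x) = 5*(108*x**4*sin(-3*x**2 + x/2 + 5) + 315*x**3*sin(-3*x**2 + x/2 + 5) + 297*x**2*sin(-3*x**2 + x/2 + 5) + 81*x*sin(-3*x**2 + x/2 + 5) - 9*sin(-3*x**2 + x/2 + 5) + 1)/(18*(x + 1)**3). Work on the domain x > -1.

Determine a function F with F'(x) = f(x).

An antiderivative is F(x) = 5*(36*(x + 1)**2*cos(-3*x**2 + x/2 + 5) - 1)/(36*(x + 1)**2).

For F(x) to be correct the identity F'(x) - f(x) = 0 must hold.
Check: d/dx[5*(36*(x + 1)**2*cos(-3*x**2 + x/2 + 5) - 1)/(36*(x + 1)**2)] = (540*x**4*sin(-3*x**2 + x/2 + 5) + 1575*x**3*sin(-3*x**2 + x/2 + 5) + 1485*x**2*sin(-3*x**2 + x/2 + 5) + 405*x*sin(-3*x**2 + x/2 + 5) - 45*sin(-3*x**2 + x/2 + 5) + 5)/(18*x**3 + 54*x**2 + 54*x + 18), which equals f(x).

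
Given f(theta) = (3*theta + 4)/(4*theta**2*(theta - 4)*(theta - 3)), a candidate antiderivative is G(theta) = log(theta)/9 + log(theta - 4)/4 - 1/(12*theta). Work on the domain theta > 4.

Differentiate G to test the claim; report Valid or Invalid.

Invalid: d/dtheta[G] - f = 13/(36*theta - 108), which is not 0.

d/dtheta[G] = (13*theta**2 - 13*theta - 12)/(36*theta**3 - 144*theta**2)
d/dtheta[G] - f(theta) = 13/(36*theta - 108) != 0.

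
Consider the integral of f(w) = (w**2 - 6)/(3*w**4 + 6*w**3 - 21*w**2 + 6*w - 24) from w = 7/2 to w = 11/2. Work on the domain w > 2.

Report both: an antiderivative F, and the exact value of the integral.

Antiderivative: F(w) = -log(w - 2)/45 - 5*log(w + 4)/153 + 7*log(w**2 + 1)/255 + 21*atan(w)/85; value = -21*atan(7/2)/85 - 5*log(19/2)/153 - 7*log(53/4)/255 - log(7/2)/45 + log(3/2)/45 + 5*log(15/2)/153 + 7*log(125/4)/255 + 21*atan(11/2)/85

Factor the denominator (3*(w - 2)*(w + 4)*(w**2 + 1)) and decompose: f = 7*(2*w + 9)/(255*(w**2 + 1)) - 5/(153*(w + 4)) - 1/(45*(w - 2)); each piece integrates to a log, atan, or power term.
F(w) = -log(w - 2)/45 - 5*log(w + 4)/153 + 7*log(w**2 + 1)/255 + 21*atan(w)/85 is an antiderivative of f.
Check: d/dw[-log(w - 2)/45 - 5*log(w + 4)/153 + 7*log(w**2 + 1)/255 + 21*atan(w)/85] = (w**2 - 6)/(3*w**4 + 6*w**3 - 21*w**2 + 6*w - 24) = f(w).
F(11/2) = -5*log(19/2)/153 - log(7/2)/45 + 7*log(125/4)/255 + 21*atan(11/2)/85; F(7/2) = -5*log(15/2)/153 - log(3/2)/45 + 7*log(53/4)/255 + 21*atan(7/2)/85.
Integral = F(11/2) - F(7/2) = -21*atan(7/2)/85 - 5*log(19/2)/153 - 7*log(53/4)/255 - log(7/2)/45 + log(3/2)/45 + 5*log(15/2)/153 + 7*log(125/4)/255 + 21*atan(11/2)/85.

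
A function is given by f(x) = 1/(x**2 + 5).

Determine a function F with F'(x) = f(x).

An antiderivative is F(x) = sqrt(5)*atan(sqrt(5)*x/5)/5.

An antiderivative F(x) passes only if d/dx[F] lands on f(x) exactly.
Check: d/dx[sqrt(5)*atan(sqrt(5)*x/5)/5] = 1/(x**2 + 5) = f(x).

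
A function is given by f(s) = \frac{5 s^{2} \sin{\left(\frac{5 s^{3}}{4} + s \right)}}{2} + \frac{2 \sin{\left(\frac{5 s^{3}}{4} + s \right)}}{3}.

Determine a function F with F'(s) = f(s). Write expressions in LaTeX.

An antiderivative is F(s) = - \frac{2 \cos{\left(\frac{5 s^{3}}{4} + s \right)}}{3}.

The substitution u = \frac{5 s^{3}}{4} + s works: f is exactly (dF/du)*(du/ds) for that inner function.
Check: d/ds[- \frac{2 \cos{\left(\frac{5 s^{3}}{4} + s \right)}}{3}] = \frac{5 s^{2} \sin{\left(\frac{5 s^{3}}{4} + s \right)}}{2} + \frac{2 \sin{\left(\frac{5 s^{3}}{4} + s \right)}}{3} = f(s).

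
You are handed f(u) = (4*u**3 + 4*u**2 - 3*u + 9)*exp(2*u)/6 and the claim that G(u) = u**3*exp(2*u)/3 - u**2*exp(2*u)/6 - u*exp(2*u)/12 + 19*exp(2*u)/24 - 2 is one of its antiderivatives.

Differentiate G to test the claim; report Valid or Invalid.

Valid - the claim checks out under differentiation.

d/du[G] = 2*u**3*exp(2*u)/3 + 2*u**2*exp(2*u)/3 - u*exp(2*u)/2 + 3*exp(2*u)/2
This equals f(u) exactly, so the claim holds.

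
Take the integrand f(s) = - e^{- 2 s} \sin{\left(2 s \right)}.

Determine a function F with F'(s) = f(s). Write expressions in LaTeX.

An antiderivative is F(s) = \frac{\left(\sin{\left(2 s \right)} + \cos{\left(2 s \right)}\right) e^{- 2 s}}{4}.

A first test for any F(s): its s-derivative must equal f(s) identically.
Check: d/ds[\frac{\left(\sin{\left(2 s \right)} + \cos{\left(2 s \right)}\right) e^{- 2 s}}{4}] = - e^{- 2 s} \sin{\left(2 s \right)} = f(s).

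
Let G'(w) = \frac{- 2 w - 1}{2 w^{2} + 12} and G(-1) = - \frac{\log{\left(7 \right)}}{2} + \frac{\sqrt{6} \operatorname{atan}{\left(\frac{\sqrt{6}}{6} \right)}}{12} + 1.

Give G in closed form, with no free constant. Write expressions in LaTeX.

G(w) = - \frac{\log{\left(w^{2} + 6 \right)}}{2} - \frac{\sqrt{6} \operatorname{atan}{\left(\frac{\sqrt{6} w}{6} \right)}}{12} + 1

Differentiate the proposed G(w) back; it has to land on the given G'(w).
A general antiderivative is - \frac{\log{\left(w^{2} + 6 \right)}}{2} - \frac{\sqrt{6} \operatorname{atan}{\left(\frac{\sqrt{6} w}{6} \right)}}{12} + C.
The condition gives C = - \frac{\log{\left(7 \right)}}{2} + \frac{\sqrt{6} \operatorname{atan}{\left(\frac{\sqrt{6}}{6} \right)}}{12} + 1 - (- \frac{\log{\left(7 \right)}}{2} + \frac{\sqrt{6} \operatorname{atan}{\left(\frac{\sqrt{6}}{6} \right)}}{12}) = 1.
So G(w) = - \frac{\log{\left(w^{2} + 6 \right)}}{2} - \frac{\sqrt{6} \operatorname{atan}{\left(\frac{\sqrt{6} w}{6} \right)}}{12} + 1.
Check: d/dw[- \frac{\log{\left(w^{2} + 6 \right)}}{2} - \frac{\sqrt{6} \operatorname{atan}{\left(\frac{\sqrt{6} w}{6} \right)}}{12} + 1] = \frac{- 2 w - 1}{2 w^{2} + 12} = G'(w).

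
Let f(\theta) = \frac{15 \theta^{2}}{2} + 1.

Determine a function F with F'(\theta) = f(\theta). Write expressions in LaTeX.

A candidate is checked by its d/d\theta: the result must match f(\theta).
Check: d/d\theta[\frac{5 \theta^{3}}{2} + \theta] = \frac{15 \theta^{2}}{2} + 1 = f(\theta).

An antiderivative is F(\theta) = \frac{5 \theta^{3}}{2} + \theta.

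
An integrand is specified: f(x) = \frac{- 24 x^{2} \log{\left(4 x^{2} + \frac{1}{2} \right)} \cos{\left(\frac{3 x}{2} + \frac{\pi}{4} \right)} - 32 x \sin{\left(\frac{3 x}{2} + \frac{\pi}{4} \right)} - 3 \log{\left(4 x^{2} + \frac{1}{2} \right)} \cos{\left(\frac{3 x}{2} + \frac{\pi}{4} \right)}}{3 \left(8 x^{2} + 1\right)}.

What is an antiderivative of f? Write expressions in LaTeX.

Recognize the product-rule pattern: f = u'v + uv' with u = - \frac{2 \log{\left(4 x^{2} + \frac{1}{2} \right)}}{3}, v = \sin{\left(\frac{3 x}{2} + \frac{\pi}{4} \right)}, so integration by parts undoes it.
Check: d/dx[- \frac{2 \log{\left(4 x^{2} + \frac{1}{2} \right)} \sin{\left(\frac{3 x}{2} + \frac{\pi}{4} \right)}}{3}] = \frac{- 24 x^{2} \log{\left(4 x^{2} + \frac{1}{2} \right)} \cos{\left(\frac{3 x}{2} + \frac{\pi}{4} \right)} - 32 x \sin{\left(\frac{3 x}{2} + \frac{\pi}{4} \right)} - 3 \log{\left(4 x^{2} + \frac{1}{2} \right)} \cos{\left(\frac{3 x}{2} + \frac{\pi}{4} \right)}}{24 x^{2} + 3}, which equals f(x).

An antiderivative is F(x) = - \frac{2 \log{\left(4 x^{2} + \frac{1}{2} \right)} \sin{\left(\frac{3 x}{2} + \frac{\pi}{4} \right)}}{3}.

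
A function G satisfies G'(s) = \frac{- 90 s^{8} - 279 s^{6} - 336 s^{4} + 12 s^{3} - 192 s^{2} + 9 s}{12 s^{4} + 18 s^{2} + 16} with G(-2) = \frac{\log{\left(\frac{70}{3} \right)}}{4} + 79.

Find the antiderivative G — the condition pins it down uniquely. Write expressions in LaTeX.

G(s) = - \frac{3 s^{5}}{2} - 4 s^{3} + \frac{\log{\left(s^{4} + \frac{3 s^{2}}{2} + \frac{4}{3} \right)}}{4} - 1

Since d/ds undoes antidifferentiation here, G(s) must give back the stated G'(s).
A general antiderivative is - \frac{3 s^{5}}{2} - 4 s^{3} + \frac{\log{\left(s^{4} + \frac{3 s^{2}}{2} + \frac{4}{3} \right)}}{4} + C.
The condition gives C = \frac{\log{\left(\frac{70}{3} \right)}}{4} + 79 - (\frac{\log{\left(\frac{70}{3} \right)}}{4} + 80) = -1.
So G(s) = - \frac{3 s^{5}}{2} - 4 s^{3} + \frac{\log{\left(s^{4} + \frac{3 s^{2}}{2} + \frac{4}{3} \right)}}{4} - 1.
Check: d/ds[- \frac{3 s^{5}}{2} - 4 s^{3} + \frac{\log{\left(s^{4} + \frac{3 s^{2}}{2} + \frac{4}{3} \right)}}{4} - 1] = \frac{- 90 s^{8} - 279 s^{6} - 336 s^{4} + 12 s^{3} - 192 s^{2} + 9 s}{12 s^{4} + 18 s^{2} + 16} = G'(s).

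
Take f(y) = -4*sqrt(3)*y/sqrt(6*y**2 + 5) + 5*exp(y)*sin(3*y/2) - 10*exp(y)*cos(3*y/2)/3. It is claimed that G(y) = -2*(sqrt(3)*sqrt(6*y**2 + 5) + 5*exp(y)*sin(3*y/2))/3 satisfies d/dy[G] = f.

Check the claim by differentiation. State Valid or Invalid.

Invalid: d/dy[G] - f = -25*exp(y)*sin(3*y/2)/3 - 5*exp(y)*cos(3*y/2)/3, which is not 0.

d/dy[G] = (-12*sqrt(3)*y - 10*sqrt(6*y**2 + 5)*exp(y)*sin(3*y/2) - 15*sqrt(6*y**2 + 5)*exp(y)*cos(3*y/2))/(3*sqrt(6*y**2 + 5))
d/dy[G] - f(y) = -25*exp(y)*sin(3*y/2)/3 - 5*exp(y)*cos(3*y/2)/3 != 0.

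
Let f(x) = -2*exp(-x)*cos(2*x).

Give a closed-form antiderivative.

A first test for any F(x): its x-derivative must equal f(x) identically.
Check: d/dx[(-4*sin(2*x) + 2*cos(2*x))*exp(-x)/5] = -2*exp(-x)*cos(2*x) = f(x).

An antiderivative is F(x) = (-4*sin(2*x) + 2*cos(2*x))*exp(-x)/5.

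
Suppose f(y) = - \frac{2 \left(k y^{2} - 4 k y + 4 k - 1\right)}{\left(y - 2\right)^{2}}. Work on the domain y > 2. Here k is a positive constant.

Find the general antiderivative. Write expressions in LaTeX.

Differentiate the proposed F(y) back; it has to land on f(y) exactly.
Check: d/dy[\frac{- 2 k y^{2} + 4 k y - 2}{y - 2}] = \frac{- 2 k y^{2} + 8 k y - 8 k + 2}{y^{2} - 4 y + 4}, which equals f(y).

F(y) = \frac{- 2 k y^{2} + 4 k y - 2}{y - 2} + C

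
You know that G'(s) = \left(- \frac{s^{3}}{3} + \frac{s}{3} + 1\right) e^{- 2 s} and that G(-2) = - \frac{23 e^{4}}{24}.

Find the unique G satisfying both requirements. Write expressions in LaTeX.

G(s) = \frac{s^{3} e^{- 2 s}}{6} + \frac{s^{2} e^{- 2 s}}{4} + \frac{s e^{- 2 s}}{12} - \frac{11 e^{- 2 s}}{24}

G'(s) has the shape u'v + uv' for u = \frac{s^{3}}{6} + \frac{s^{2}}{4} + \frac{s}{12} - \frac{11}{24} and v = e^{- 2 s} — it is the derivative of the product u*v.
A general antiderivative is \frac{\left(4 s^{3} + 6 s^{2} + 2 s - 11\right) e^{- 2 s}}{24} + C.
The condition gives C = - \frac{23 e^{4}}{24} - (- \frac{23 e^{4}}{24}) = 0.
So G(s) = \frac{s^{3} e^{- 2 s}}{6} + \frac{s^{2} e^{- 2 s}}{4} + \frac{s e^{- 2 s}}{12} - \frac{11 e^{- 2 s}}{24}.
Check: d/ds[\frac{s^{3} e^{- 2 s}}{6} + \frac{s^{2} e^{- 2 s}}{4} + \frac{s e^{- 2 s}}{12} - \frac{11 e^{- 2 s}}{24}] = \frac{\left(- s^{3} + s + 3\right) e^{- 2 s}}{3}, which equals G'(s).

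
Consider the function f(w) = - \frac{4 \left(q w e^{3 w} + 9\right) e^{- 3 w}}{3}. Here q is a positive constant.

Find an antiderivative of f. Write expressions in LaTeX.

Since d/dw undoes antidifferentiation here, F'(w) = f(w) is required of F(w).
Check: d/dw[\frac{\left(- 2 q w^{2} e^{3 w} + 12\right) e^{- 3 w}}{3}] = \frac{\left(- 4 q w e^{3 w} - 36\right) e^{- 3 w}}{3}, which equals f(w).

An antiderivative is F(w) = \frac{\left(- 2 q w^{2} e^{3 w} + 12\right) e^{- 3 w}}{3}.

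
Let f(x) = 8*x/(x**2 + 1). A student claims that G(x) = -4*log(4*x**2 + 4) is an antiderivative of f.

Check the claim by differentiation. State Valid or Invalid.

Invalid: d/dx[G] - f = -16*x/(x**2 + 1), which is not 0.

d/dx[G] = -8*x/(x**2 + 1)
d/dx[G] - f(x) = -16*x/(x**2 + 1) != 0.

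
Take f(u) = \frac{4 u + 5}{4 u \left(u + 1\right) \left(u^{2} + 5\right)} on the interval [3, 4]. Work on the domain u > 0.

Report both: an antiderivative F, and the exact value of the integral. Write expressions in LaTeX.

Factor the denominator (4 u \left(u + 1\right) \left(u^{2} + 5\right)) and decompose: f = - \frac{5 u + 1}{24 \left(u^{2} + 5\right)} - \frac{1}{24 \left(u + 1\right)} + \frac{1}{4 u}; each piece integrates to a log, atan, or power term.
F(u) = \frac{60 \log{\left(u \right)} - 10 \log{\left(u + 1 \right)} - 25 \log{\left(u^{2} + 5 \right)} - 2 \sqrt{5} \operatorname{atan}{\left(\frac{\sqrt{5} u}{5} \right)}}{240} is an antiderivative of f.
Check: d/du[\frac{60 \log{\left(u \right)} - 10 \log{\left(u + 1 \right)} - 25 \log{\left(u^{2} + 5 \right)} - 2 \sqrt{5} \operatorname{atan}{\left(\frac{\sqrt{5} u}{5} \right)}}{240}] = \frac{4 u + 5}{4 u^{4} + 4 u^{3} + 20 u^{2} + 20 u}, which equals f(u).
F(4) = - \frac{5 \log{\left(21 \right)}}{48} - \frac{\log{\left(5 \right)}}{24} - \frac{\sqrt{5} \operatorname{atan}{\left(\frac{4 \sqrt{5}}{5} \right)}}{120} + \frac{\log{\left(4 \right)}}{4}; F(3) = - \frac{5 \log{\left(14 \right)}}{48} - \frac{\log{\left(4 \right)}}{24} - \frac{\sqrt{5} \operatorname{atan}{\left(\frac{3 \sqrt{5}}{5} \right)}}{120} + \frac{\log{\left(3 \right)}}{4}.
Integral = F(4) - F(3) = - \frac{5 \log{\left(21 \right)}}{48} - \frac{\log{\left(3 \right)}}{4} - \frac{\log{\left(5 \right)}}{24} - \frac{\sqrt{5} \operatorname{atan}{\left(\frac{4 \sqrt{5}}{5} \right)}}{120} + \frac{\sqrt{5} \operatorname{atan}{\left(\frac{3 \sqrt{5}}{5} \right)}}{120} + \frac{5 \log{\left(14 \right)}}{48} + \frac{7 \log{\left(4 \right)}}{24}.

Antiderivative: F(u) = \frac{60 \log{\left(u \right)} - 10 \log{\left(u + 1 \right)} - 25 \log{\left(u^{2} + 5 \right)} - 2 \sqrt{5} \operatorname{atan}{\left(\frac{\sqrt{5} u}{5} \right)}}{240}; value = - \frac{5 \log{\left(21 \right)}}{48} - \frac{\log{\left(3 \right)}}{4} - \frac{\log{\left(5 \right)}}{24} - \frac{\sqrt{5} \operatorname{atan}{\left(\frac{4 \sqrt{5}}{5} \right)}}{120} + \frac{\sqrt{5} \operatorname{atan}{\left(\frac{3 \sqrt{5}}{5} \right)}}{120} + \frac{5 \log{\left(14 \right)}}{48} + \frac{7 \log{\left(4 \right)}}{24}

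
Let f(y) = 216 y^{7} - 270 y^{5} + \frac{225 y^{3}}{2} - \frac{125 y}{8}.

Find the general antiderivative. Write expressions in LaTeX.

F(y) = 27 y^{8} - 45 y^{6} + \frac{225 y^{4}}{8} - \frac{125 y^{2}}{16} + C

The substitution u = 3 y^{2} - \frac{5}{4} works: f is exactly (dF/du)*(du/dy) for that inner function.
Check: d/dy[27 y^{8} - 45 y^{6} + \frac{225 y^{4}}{8} - \frac{125 y^{2}}{16}] = 216 y^{7} - 270 y^{5} + \frac{225 y^{3}}{2} - \frac{125 y}{8} = f(y).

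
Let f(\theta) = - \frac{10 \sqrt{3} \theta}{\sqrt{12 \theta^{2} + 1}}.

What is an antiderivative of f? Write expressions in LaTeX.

f matches the chain-rule pattern g'(h)*h' with inner function h(\theta) = 4 \theta^{2} + \frac{1}{3}; substituting u = h(\theta) collapses the integral.
Check: d/d\theta[- \frac{5 \sqrt{4 \theta^{2} + \frac{1}{3}}}{2}] = - \frac{10 \sqrt{3} \theta}{\sqrt{12 \theta^{2} + 1}} = f(\theta).

An antiderivative is F(\theta) = - \frac{5 \sqrt{4 \theta^{2} + \frac{1}{3}}}{2}.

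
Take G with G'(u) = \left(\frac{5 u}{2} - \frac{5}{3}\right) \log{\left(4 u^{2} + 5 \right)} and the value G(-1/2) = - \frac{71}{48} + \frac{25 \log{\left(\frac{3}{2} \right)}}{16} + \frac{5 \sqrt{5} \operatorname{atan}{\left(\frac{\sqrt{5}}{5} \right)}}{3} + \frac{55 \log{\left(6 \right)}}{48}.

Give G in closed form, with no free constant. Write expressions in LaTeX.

G(u) = - \frac{5 u^{2}}{4} + \frac{10 u}{3} + \left(\frac{5 u^{2}}{4} - \frac{5 u}{3}\right) \log{\left(4 u^{2} + 5 \right)} + \frac{25 \log{\left(u^{2} + \frac{5}{4} \right)}}{16} - \frac{5 \sqrt{5} \operatorname{atan}{\left(\frac{2 \sqrt{5} u}{5} \right)}}{3} + \frac{1}{2}

A candidate passes only if d/du[G] lands on the given G'(u) exactly.
A general antiderivative is - \frac{5 u^{2}}{4} + \frac{10 u}{3} + \left(\frac{5 u^{2}}{4} - \frac{5 u}{3}\right) \log{\left(4 u^{2} + 5 \right)} + \frac{25 \log{\left(u^{2} + \frac{5}{4} \right)}}{16} - \frac{5 \sqrt{5} \operatorname{atan}{\left(\frac{2 \sqrt{5} u}{5} \right)}}{3} + C.
The condition gives C = - \frac{71}{48} + \frac{25 \log{\left(\frac{3}{2} \right)}}{16} + \frac{5 \sqrt{5} \operatorname{atan}{\left(\frac{\sqrt{5}}{5} \right)}}{3} + \frac{55 \log{\left(6 \right)}}{48} - (- \frac{95}{48} + \frac{25 \log{\left(\frac{3}{2} \right)}}{16} + \frac{5 \sqrt{5} \operatorname{atan}{\left(\frac{\sqrt{5}}{5} \right)}}{3} + \frac{55 \log{\left(6 \right)}}{48}) = \frac{1}{2}.
So G(u) = - \frac{5 u^{2}}{4} + \frac{10 u}{3} + \left(\frac{5 u^{2}}{4} - \frac{5 u}{3}\right) \log{\left(4 u^{2} + 5 \right)} + \frac{25 \log{\left(u^{2} + \frac{5}{4} \right)}}{16} - \frac{5 \sqrt{5} \operatorname{atan}{\left(\frac{2 \sqrt{5} u}{5} \right)}}{3} + \frac{1}{2}.
Check: d/du[- \frac{5 u^{2}}{4} + \frac{10 u}{3} + \left(\frac{5 u^{2}}{4} - \frac{5 u}{3}\right) \log{\left(4 u^{2} + 5 \right)} + \frac{25 \log{\left(u^{2} + \frac{5}{4} \right)}}{16} - \frac{5 \sqrt{5} \operatorname{atan}{\left(\frac{2 \sqrt{5} u}{5} \right)}}{3} + \frac{1}{2}] = \frac{5 u \log{\left(4 u^{2} + 5 \right)}}{2} - \frac{5 \log{\left(4 u^{2} + 5 \right)}}{3}, which equals G'(u).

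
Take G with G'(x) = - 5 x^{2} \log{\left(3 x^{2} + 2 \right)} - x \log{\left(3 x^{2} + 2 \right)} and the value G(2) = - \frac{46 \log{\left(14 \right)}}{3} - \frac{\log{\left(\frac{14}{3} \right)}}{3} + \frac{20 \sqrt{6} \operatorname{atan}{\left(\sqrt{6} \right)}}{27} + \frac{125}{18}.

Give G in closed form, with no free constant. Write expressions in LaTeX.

G(x) = \frac{60 x^{3} + 9 x^{2} \left(- 10 x - 3\right) \log{\left(3 x^{2} + 2 \right)} + 27 x^{2} - 120 x - 18 \log{\left(x^{2} + \frac{2}{3} \right)} + 40 \sqrt{6} \operatorname{atan}{\left(\frac{\sqrt{6} x}{2} \right)} + 27}{54}

Integrate term by term and add the pieces.
A general antiderivative is \frac{10 x^{3}}{9} + \frac{x^{2}}{2} - \frac{20 x}{9} + \left(- \frac{5 x^{3}}{3} - \frac{x^{2}}{2}\right) \log{\left(3 x^{2} + 2 \right)} - \frac{\log{\left(x^{2} + \frac{2}{3} \right)}}{3} + \frac{20 \sqrt{6} \operatorname{atan}{\left(\frac{\sqrt{6} x}{2} \right)}}{27} + C.
The condition gives C = - \frac{46 \log{\left(14 \right)}}{3} - \frac{\log{\left(\frac{14}{3} \right)}}{3} + \frac{20 \sqrt{6} \operatorname{atan}{\left(\sqrt{6} \right)}}{27} + \frac{125}{18} - (- \frac{46 \log{\left(14 \right)}}{3} - \frac{\log{\left(\frac{14}{3} \right)}}{3} + \frac{20 \sqrt{6} \operatorname{atan}{\left(\sqrt{6} \right)}}{27} + \frac{58}{9}) = \frac{1}{2}.
So G(x) = \frac{60 x^{3} + 9 x^{2} \left(- 10 x - 3\right) \log{\left(3 x^{2} + 2 \right)} + 27 x^{2} - 120 x - 18 \log{\left(x^{2} + \frac{2}{3} \right)} + 40 \sqrt{6} \operatorname{atan}{\left(\frac{\sqrt{6} x}{2} \right)} + 27}{54}.
Check: d/dx[\frac{60 x^{3} + 9 x^{2} \left(- 10 x - 3\right) \log{\left(3 x^{2} + 2 \right)} + 27 x^{2} - 120 x - 18 \log{\left(x^{2} + \frac{2}{3} \right)} + 40 \sqrt{6} \operatorname{atan}{\left(\frac{\sqrt{6} x}{2} \right)} + 27}{54}] = - 5 x^{2} \log{\left(3 x^{2} + 2 \right)} - x \log{\left(3 x^{2} + 2 \right)} = G'(x).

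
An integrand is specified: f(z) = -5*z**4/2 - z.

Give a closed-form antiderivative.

The integrand splits into summands that can be handled one at a time.
Check: d/dz[z**2*(-z**3 - 1)/2] = -5*z**4/2 - z = f(z).

An antiderivative is F(z) = z**2*(-z**3 - 1)/2.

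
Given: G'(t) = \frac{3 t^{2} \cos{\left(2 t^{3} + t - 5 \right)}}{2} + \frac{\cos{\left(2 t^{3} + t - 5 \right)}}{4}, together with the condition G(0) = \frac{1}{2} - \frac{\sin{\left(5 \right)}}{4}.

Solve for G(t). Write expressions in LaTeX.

G'(t) matches the chain-rule pattern g'(h)*h' with inner function h(t) = 2 t^{3} + t - 5; substituting u = h(t) collapses the integral.
A general antiderivative is \frac{\sin{\left(2 t^{3} + t - 5 \right)}}{4} + C.
The condition gives C = \frac{1}{2} - \frac{\sin{\left(5 \right)}}{4} - (- \frac{\sin{\left(5 \right)}}{4}) = \frac{1}{2}.
So G(t) = \frac{\sin{\left(2 t^{3} + t - 5 \right)}}{4} + \frac{1}{2}.
Check: d/dt[\frac{\sin{\left(2 t^{3} + t - 5 \right)}}{4} + \frac{1}{2}] = \frac{3 t^{2} \cos{\left(2 t^{3} + t - 5 \right)}}{2} + \frac{\cos{\left(2 t^{3} + t - 5 \right)}}{4} = G'(t).

G(t) = \frac{\sin{\left(2 t^{3} + t - 5 \right)}}{4} + \frac{1}{2}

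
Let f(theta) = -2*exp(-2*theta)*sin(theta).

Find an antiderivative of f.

An antiderivative is F(theta) = 4*exp(-2*theta)*sin(theta)/5 + 2*exp(-2*theta)*cos(theta)/5.

Check any antiderivative F(theta) by computing F'(theta) and comparing it with f(theta).
Check: d/dtheta[4*exp(-2*theta)*sin(theta)/5 + 2*exp(-2*theta)*cos(theta)/5] = -2*exp(-2*theta)*sin(theta) = f(theta).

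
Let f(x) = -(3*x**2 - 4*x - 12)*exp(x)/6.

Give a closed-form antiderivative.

An antiderivative is F(x) = -x**2*exp(x)/2 + 5*x*exp(x)/3 + exp(x)/3.

f has the shape u'v + uv' for u = -x**2/2 + 5*x/3 + 1/3 and v = exp(x) — it is the derivative of the product u*v.
Check: d/dx[-x**2*exp(x)/2 + 5*x*exp(x)/3 + exp(x)/3] = -x**2*exp(x)/2 + 2*x*exp(x)/3 + 2*exp(x), which equals f(x).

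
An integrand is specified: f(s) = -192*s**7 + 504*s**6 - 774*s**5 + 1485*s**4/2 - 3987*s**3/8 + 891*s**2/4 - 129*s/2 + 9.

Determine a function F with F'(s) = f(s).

The substitution u = -2*s**2 + 3*s/2 - 1 works: f is exactly (dF/du)*(du/ds) for that inner function.
Check: d/ds[-3*(-4*s**2 + 3*s - 2)**4/32] = -192*s**7 + 504*s**6 - 774*s**5 + 1485*s**4/2 - 3987*s**3/8 + 891*s**2/4 - 129*s/2 + 9 = f(s).

An antiderivative is F(s) = -3*(-4*s**2 + 3*s - 2)**4/32.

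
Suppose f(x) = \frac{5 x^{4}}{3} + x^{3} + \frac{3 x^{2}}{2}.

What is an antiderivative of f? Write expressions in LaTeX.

The integrand splits into summands that can be handled one at a time.
Check: d/dx[\frac{x^{5}}{3} + \frac{x^{4}}{4} + \frac{x^{3}}{2}] = \frac{5 x^{4}}{3} + x^{3} + \frac{3 x^{2}}{2} = f(x).

An antiderivative is F(x) = \frac{x^{5}}{3} + \frac{x^{4}}{4} + \frac{x^{3}}{2}.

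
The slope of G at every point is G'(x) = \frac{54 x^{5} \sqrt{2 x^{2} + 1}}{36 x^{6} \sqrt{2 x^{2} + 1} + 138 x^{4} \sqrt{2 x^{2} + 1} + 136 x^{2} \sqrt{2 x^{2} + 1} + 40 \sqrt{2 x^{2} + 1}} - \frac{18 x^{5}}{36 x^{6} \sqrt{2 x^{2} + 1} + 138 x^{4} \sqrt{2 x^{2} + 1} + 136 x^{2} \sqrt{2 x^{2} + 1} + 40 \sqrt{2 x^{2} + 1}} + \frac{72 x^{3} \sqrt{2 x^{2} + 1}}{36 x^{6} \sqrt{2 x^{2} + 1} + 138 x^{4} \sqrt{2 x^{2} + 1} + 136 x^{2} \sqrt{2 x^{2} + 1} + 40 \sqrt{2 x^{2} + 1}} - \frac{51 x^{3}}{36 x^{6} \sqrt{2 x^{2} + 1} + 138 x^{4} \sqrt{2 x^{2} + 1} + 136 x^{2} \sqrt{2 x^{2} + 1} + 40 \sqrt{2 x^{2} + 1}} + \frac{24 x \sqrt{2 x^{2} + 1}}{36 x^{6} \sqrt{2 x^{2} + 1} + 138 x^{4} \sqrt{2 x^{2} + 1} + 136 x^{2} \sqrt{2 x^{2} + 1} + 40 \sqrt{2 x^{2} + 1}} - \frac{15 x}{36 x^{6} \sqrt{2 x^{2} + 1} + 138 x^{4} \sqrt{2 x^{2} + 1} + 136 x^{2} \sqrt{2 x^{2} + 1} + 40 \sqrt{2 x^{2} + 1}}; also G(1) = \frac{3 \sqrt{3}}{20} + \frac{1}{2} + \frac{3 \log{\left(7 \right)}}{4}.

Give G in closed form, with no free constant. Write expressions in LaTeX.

G(x) = \frac{9 x^{2} \log{\left(2 x^{2} + 5 \right)} + 6 x^{2} + 3 \sqrt{2 x^{2} + 1} + 6 \log{\left(2 x^{2} + 5 \right)} + 4}{12 x^{2} + 8}

The integrand splits into summands that can be handled one at a time.
A general antiderivative is \frac{3 \sqrt{2 x^{2} + 1}}{4 \left(3 x^{2} + 2\right)} + \frac{3 \log{\left(2 x^{2} + 5 \right)}}{4} + C.
The condition gives C = \frac{3 \sqrt{3}}{20} + \frac{1}{2} + \frac{3 \log{\left(7 \right)}}{4} - (\frac{3 \sqrt{3}}{20} + \frac{3 \log{\left(7 \right)}}{4}) = \frac{1}{2}.
So G(x) = \frac{9 x^{2} \log{\left(2 x^{2} + 5 \right)} + 6 x^{2} + 3 \sqrt{2 x^{2} + 1} + 6 \log{\left(2 x^{2} + 5 \right)} + 4}{12 x^{2} + 8}.
Check: d/dx[\frac{9 x^{2} \log{\left(2 x^{2} + 5 \right)} + 6 x^{2} + 3 \sqrt{2 x^{2} + 1} + 6 \log{\left(2 x^{2} + 5 \right)} + 4}{12 x^{2} + 8}] = \frac{54 x^{5} \sqrt{2 x^{2} + 1} - 18 x^{5} + 72 x^{3} \sqrt{2 x^{2} + 1} - 51 x^{3} + 24 x \sqrt{2 x^{2} + 1} - 15 x}{36 x^{6} \sqrt{2 x^{2} + 1} + 138 x^{4} \sqrt{2 x^{2} + 1} + 136 x^{2} \sqrt{2 x^{2} + 1} + 40 \sqrt{2 x^{2} + 1}}, which equals G'(x).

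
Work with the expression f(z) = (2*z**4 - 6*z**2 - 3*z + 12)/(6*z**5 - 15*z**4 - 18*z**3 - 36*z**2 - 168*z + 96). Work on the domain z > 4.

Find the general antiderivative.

F(z) = (14144*log(z - 4) - 3504*log(z - 1/2) + 3094*log(z + 2) + 7413*log(z**2 + 4) + 11382*atan(z/2))/85680 + C

Factor the denominator (3*(z - 4)*(z + 2)*(2*z - 1)*(z**2 + 4)) and decompose: f = (353*z + 542)/(2040*(z**2 + 4)) - 146/(1785*(2*z - 1)) + 13/(360*(z + 2)) + 52/(315*(z - 4)); each piece integrates to a log, atan, or power term.
Check: d/dz[(14144*log(z - 4) - 3504*log(z - 1/2) + 3094*log(z + 2) + 7413*log(z**2 + 4) + 11382*atan(z/2))/85680] = (2*z**4 - 6*z**2 - 3*z + 12)/(6*z**5 - 15*z**4 - 18*z**3 - 36*z**2 - 168*z + 96) = f(z).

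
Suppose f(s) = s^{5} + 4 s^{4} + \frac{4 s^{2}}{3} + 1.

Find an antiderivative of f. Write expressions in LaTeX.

Integrate term by term and add the pieces.
Check: d/ds[\frac{s \left(15 s^{5} + 72 s^{4} + 40 s^{2} + 90\right)}{90}] = s^{5} + 4 s^{4} + \frac{4 s^{2}}{3} + 1 = f(s).

An antiderivative is F(s) = \frac{s \left(15 s^{5} + 72 s^{4} + 40 s^{2} + 90\right)}{90}.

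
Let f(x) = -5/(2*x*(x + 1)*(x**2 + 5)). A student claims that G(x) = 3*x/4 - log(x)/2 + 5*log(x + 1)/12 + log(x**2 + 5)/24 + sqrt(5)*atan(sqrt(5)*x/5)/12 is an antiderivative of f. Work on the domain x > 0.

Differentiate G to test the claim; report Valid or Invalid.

d/dx[G] = (3*x**4 + 3*x**3 + 15*x**2 + 15*x - 10)/(4*x**4 + 4*x**3 + 20*x**2 + 20*x)
d/dx[G] - f(x) = 3/4 != 0.

Invalid: d/dx[G] - f = 3/4, which is not 0.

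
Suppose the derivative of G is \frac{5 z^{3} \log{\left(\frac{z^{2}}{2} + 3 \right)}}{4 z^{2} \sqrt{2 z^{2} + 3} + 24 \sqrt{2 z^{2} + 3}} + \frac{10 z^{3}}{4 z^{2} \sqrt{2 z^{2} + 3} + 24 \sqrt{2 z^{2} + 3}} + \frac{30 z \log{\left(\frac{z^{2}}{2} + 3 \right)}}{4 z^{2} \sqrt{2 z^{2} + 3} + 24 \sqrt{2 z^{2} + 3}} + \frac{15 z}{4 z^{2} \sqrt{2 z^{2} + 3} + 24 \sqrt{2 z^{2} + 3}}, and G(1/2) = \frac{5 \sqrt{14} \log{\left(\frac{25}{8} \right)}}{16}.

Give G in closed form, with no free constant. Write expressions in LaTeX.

G(z) = \frac{5 \sqrt{2 z^{2} + 3} \log{\left(\frac{z^{2}}{2} + 3 \right)}}{8}

G'(z) has the shape u'v + uv' for u = \frac{5 \sqrt{2 z^{2} + 3}}{8} and v = \log{\left(\frac{z^{2}}{2} + 3 \right)} — it is the derivative of the product u*v.
A general antiderivative is \frac{5 \sqrt{2 z^{2} + 3} \log{\left(\frac{z^{2}}{2} + 3 \right)}}{8} + C.
The condition gives C = \frac{5 \sqrt{14} \log{\left(\frac{25}{8} \right)}}{16} - (\frac{5 \sqrt{14} \log{\left(\frac{25}{8} \right)}}{16}) = 0.
So G(z) = \frac{5 \sqrt{2 z^{2} + 3} \log{\left(\frac{z^{2}}{2} + 3 \right)}}{8}.
Check: d/dz[\frac{5 \sqrt{2 z^{2} + 3} \log{\left(\frac{z^{2}}{2} + 3 \right)}}{8}] = \frac{5 z^{3} \log{\left(\frac{z^{2}}{2} + 3 \right)} + 10 z^{3} + 30 z \log{\left(\frac{z^{2}}{2} + 3 \right)} + 15 z}{4 z^{2} \sqrt{2 z^{2} + 3} + 24 \sqrt{2 z^{2} + 3}}, which equals G'(z).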